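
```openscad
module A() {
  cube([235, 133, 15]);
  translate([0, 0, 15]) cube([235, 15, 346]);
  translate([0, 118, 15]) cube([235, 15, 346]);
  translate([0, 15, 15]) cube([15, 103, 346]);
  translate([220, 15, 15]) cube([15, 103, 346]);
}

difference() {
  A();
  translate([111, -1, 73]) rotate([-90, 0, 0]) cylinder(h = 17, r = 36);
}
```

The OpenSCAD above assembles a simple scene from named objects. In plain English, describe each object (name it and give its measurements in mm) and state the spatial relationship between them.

A is an open storage box with external size 235×133×361 mm and wall thickness 15 mm (the base is also 15 mm thick). The base covers the whole footprint; the four walls stand on the base, with the y-facing walls full-width and the x-facing walls fitting between their inner faces.

The open box has a circular hole of radius 36 mm through its front wall, centred at (x = 111, z = 73).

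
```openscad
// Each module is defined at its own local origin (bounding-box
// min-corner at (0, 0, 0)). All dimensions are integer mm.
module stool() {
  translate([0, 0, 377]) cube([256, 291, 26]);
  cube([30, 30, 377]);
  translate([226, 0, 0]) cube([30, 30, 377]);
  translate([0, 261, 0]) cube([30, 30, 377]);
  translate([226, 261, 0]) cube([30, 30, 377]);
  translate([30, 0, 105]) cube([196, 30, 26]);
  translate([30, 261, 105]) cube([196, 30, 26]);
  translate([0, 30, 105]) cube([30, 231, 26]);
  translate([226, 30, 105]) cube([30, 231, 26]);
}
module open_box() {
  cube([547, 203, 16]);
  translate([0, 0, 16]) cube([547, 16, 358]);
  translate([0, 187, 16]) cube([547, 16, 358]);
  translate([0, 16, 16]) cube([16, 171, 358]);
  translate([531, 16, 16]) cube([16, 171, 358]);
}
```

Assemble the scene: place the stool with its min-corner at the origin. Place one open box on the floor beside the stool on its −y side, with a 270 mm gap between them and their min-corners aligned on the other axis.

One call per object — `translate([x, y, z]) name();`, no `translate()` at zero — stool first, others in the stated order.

stool();
translate([0, -473, 0]) open_box();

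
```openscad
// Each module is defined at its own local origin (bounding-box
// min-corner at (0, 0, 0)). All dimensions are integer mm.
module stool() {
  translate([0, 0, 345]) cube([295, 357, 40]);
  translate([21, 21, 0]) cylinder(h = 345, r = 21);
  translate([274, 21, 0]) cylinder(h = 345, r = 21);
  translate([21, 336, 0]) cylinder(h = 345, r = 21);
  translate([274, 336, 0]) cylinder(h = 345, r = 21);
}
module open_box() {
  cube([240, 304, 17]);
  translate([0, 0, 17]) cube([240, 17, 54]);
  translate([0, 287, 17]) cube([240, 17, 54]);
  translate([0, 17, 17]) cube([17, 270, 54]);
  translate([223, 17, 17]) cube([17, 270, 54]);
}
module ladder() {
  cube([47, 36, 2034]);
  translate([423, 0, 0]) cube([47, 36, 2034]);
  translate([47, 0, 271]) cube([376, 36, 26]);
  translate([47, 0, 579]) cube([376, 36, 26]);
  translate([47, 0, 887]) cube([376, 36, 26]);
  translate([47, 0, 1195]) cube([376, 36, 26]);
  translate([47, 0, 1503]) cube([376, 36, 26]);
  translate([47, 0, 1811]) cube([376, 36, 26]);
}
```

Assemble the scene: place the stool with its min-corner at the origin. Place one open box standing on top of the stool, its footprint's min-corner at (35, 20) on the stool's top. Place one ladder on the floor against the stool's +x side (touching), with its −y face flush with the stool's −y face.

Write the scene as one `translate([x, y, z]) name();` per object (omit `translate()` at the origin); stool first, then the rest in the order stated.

stool();
translate([35, 20, 385]) open_box();
translate([295, 0, 0]) ladder();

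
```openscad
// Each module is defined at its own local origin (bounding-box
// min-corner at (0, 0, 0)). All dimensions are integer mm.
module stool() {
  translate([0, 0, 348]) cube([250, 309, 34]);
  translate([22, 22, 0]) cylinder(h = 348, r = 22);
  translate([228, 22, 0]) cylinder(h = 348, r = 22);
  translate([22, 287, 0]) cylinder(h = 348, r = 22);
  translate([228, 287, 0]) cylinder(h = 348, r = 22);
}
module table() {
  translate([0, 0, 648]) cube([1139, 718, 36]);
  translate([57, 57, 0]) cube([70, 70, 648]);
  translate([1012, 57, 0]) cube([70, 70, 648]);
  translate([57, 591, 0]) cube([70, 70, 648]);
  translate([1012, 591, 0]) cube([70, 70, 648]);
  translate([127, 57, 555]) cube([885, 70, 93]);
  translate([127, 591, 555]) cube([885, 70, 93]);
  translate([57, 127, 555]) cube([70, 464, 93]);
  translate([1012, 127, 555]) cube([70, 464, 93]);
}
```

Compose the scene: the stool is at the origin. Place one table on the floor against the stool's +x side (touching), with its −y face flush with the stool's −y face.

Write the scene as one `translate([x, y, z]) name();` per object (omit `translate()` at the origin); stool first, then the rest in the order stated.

stool();
translate([250, 0, 0]) table();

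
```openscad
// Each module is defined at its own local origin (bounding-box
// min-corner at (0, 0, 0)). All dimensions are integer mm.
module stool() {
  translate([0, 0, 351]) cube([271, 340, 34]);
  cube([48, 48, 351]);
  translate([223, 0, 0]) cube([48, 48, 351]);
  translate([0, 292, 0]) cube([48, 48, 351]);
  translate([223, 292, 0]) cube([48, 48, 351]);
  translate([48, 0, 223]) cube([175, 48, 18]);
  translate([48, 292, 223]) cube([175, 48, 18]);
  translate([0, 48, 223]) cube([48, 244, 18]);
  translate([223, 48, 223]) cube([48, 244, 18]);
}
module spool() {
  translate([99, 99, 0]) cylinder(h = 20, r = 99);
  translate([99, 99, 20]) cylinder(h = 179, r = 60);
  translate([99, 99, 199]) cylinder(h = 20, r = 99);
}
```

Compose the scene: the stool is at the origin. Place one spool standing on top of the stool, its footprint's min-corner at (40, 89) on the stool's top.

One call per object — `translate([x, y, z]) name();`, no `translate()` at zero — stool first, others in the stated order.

stool();
translate([40, 89, 385]) spool();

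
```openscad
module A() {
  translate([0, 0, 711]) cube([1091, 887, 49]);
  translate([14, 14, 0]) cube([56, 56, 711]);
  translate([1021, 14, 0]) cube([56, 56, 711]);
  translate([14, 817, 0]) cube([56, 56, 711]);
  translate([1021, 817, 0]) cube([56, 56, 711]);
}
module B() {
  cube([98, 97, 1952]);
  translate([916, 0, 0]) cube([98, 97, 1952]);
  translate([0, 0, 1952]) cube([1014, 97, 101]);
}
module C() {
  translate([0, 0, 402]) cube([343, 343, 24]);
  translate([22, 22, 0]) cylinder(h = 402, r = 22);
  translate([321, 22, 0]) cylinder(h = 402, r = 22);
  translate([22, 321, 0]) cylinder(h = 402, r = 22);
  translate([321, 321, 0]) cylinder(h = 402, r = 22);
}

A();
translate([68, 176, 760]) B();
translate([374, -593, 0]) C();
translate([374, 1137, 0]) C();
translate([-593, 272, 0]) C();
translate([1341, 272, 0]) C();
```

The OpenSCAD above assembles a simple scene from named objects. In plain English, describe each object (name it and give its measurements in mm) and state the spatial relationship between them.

A is a table: top 1091 mm (x) × 887 mm (y), 49 mm thick, upper face at z = 760 mm, on four 56×56 mm square legs, each inset 14 mm from the nearest pair of top edges, running from z = 0 to the bottom of the top.

B is a door frame. The clear opening is 818 mm wide and 1952 mm high. Two 98 mm wide jambs, 97 mm deep, stand either side of the opening from the floor to the top of the opening. A 101 mm thick head sits across the top of both jambs, spanning the full outside width of the frame.

C is a four-legged stool. The seat is a 343×343×24 mm slab whose top surface is at z = 426 mm; four round legs, each 44 mm in diameter, run from the floor (z = 0) to the underside of the seat, each leg's axis is inset half a diameter from the nearest pair of seat edges (so the leg's bounding box is flush with the corner).

The door frame is on top of the table. Four stools sit around the table at the −y, +y, −x, +x sides.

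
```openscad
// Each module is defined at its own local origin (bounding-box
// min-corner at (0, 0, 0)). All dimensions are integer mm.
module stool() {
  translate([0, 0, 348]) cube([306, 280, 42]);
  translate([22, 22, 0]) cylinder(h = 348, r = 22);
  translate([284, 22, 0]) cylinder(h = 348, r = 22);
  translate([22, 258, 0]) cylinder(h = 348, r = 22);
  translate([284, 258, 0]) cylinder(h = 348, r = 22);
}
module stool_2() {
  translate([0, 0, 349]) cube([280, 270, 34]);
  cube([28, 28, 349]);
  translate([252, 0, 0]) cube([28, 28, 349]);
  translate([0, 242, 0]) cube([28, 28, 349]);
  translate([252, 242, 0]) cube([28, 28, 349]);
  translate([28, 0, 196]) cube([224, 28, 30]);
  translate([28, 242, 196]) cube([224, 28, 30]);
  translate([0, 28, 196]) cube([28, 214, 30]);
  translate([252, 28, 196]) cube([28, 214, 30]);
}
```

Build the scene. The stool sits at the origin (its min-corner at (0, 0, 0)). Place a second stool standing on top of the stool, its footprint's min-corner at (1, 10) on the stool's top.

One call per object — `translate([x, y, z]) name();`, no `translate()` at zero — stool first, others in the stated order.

stool();
translate([1, 10, 390]) stool_2();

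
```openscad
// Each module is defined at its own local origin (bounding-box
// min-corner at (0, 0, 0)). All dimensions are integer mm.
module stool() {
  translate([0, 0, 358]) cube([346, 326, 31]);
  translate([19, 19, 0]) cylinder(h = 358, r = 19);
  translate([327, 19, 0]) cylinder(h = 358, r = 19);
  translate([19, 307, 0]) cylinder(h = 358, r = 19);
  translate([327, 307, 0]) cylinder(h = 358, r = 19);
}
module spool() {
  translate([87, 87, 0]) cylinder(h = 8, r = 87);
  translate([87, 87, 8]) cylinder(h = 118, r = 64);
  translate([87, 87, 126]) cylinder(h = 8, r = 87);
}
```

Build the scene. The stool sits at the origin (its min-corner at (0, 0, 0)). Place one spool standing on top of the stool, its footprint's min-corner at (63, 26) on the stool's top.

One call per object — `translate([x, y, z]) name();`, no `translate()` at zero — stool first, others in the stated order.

stool();
translate([63, 26, 389]) spool();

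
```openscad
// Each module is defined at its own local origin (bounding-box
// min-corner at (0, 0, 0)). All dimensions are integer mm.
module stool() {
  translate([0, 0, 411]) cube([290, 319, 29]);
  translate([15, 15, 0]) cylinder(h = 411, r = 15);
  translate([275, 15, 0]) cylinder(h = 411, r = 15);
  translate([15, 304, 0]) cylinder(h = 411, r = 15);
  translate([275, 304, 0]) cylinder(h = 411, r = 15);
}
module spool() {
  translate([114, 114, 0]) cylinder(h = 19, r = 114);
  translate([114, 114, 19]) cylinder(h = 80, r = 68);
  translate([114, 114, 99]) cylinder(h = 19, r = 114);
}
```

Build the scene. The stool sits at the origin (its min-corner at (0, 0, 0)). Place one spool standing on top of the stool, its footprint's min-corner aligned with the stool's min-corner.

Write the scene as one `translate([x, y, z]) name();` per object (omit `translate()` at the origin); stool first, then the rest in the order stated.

stool();
translate([0, 0, 440]) spool();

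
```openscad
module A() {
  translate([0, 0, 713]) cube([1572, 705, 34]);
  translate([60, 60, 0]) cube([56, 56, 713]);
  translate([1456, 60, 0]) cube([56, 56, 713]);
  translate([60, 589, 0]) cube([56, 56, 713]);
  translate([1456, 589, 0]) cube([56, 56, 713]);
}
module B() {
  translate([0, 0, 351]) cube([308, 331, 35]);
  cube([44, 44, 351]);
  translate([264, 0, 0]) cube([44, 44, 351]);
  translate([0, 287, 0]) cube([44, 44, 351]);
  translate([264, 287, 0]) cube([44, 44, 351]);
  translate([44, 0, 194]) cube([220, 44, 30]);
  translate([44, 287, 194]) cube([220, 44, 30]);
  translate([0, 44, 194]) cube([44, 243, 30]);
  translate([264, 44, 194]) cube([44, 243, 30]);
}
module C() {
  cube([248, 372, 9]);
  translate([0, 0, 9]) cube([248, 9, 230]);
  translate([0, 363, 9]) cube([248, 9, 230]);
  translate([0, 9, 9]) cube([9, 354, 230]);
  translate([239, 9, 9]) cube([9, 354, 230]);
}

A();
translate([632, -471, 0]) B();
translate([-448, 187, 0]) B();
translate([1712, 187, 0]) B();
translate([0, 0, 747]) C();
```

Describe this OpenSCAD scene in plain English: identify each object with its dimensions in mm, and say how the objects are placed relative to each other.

A is a rectangular dining table. The top is 1572×705×34 mm with its upper surface at z = 747 mm. It stands on four 56×56 mm square legs, each inset 60 mm from the nearest pair of top edges, running from the floor to the underside of the top.

B is a simple wooden stool: a rectangular seat 308 mm (x) by 331 mm (y), 35 mm thick, top face at z = 386 mm, on four square legs, each 44×44 mm in cross-section. The legs rest on z = 0, each flush with a corner of the seat. Four stretchers, 44 mm wide and 30 mm tall, connect adjacent legs with their undersides at z = 194 mm, each running between the inner faces of the legs it joins and aligned with the legs' outer faces on the other axis.

C is an open-topped rectangular box: outside dimensions 248×372×239 mm, with a uniform wall and base thickness of 9 mm. The base is a full 248×372 slab on the floor; four walls sit on top of the base. The front and back walls (the −y and +y sides) span the full width; the two side walls fit between them.

Three stools sit around the table at the −y, −x, +x sides. The open box is on top of the table.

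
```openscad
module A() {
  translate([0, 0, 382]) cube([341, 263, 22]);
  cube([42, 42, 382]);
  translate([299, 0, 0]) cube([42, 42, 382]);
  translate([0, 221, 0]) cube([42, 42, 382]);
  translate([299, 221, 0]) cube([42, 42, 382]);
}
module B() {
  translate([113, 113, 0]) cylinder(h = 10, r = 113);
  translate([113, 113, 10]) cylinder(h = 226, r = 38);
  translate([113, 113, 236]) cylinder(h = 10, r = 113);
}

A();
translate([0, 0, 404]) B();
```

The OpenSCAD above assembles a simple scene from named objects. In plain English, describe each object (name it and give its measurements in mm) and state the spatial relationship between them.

A is a four-legged stool. The seat is 341×263 mm, 22 mm thick, top at z = 404 mm. It stands on four square legs, each 42×42 mm in cross-section, from z = 0 to the seat underside, each flush with a corner of the seat.

B is a spool: two coaxial disc flanges of radius 113 mm and thickness 10 mm, joined by a core cylinder of radius 38 mm and height 226 mm. The lower flange rests on z = 0 and the three cylinders share a vertical axis.

The spool is on top of the stool.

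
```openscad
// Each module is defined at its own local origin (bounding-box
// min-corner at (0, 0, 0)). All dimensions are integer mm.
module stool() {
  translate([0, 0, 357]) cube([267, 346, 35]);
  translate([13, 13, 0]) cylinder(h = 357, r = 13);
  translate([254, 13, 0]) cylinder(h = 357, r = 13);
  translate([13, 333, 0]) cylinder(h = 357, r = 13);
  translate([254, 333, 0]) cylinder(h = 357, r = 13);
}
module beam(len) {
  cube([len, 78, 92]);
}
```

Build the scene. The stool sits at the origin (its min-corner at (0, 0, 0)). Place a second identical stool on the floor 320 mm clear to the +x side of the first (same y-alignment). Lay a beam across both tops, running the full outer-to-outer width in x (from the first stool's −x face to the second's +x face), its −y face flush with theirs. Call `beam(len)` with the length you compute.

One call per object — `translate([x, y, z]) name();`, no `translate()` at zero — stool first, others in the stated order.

stool();
translate([587, 0, 0]) stool();
translate([0, 0, 392]) beam(854);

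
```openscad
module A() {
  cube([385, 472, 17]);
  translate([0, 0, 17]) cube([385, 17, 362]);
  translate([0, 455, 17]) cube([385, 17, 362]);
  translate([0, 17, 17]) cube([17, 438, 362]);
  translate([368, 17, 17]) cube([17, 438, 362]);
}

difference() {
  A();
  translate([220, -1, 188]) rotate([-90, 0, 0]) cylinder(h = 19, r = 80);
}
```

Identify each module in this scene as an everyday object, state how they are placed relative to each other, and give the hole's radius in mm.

The subtracted cylinder has r = 80 mm.

A is an open box. The open box has a circular hole through its front wall. The hole's radius is 80 mm.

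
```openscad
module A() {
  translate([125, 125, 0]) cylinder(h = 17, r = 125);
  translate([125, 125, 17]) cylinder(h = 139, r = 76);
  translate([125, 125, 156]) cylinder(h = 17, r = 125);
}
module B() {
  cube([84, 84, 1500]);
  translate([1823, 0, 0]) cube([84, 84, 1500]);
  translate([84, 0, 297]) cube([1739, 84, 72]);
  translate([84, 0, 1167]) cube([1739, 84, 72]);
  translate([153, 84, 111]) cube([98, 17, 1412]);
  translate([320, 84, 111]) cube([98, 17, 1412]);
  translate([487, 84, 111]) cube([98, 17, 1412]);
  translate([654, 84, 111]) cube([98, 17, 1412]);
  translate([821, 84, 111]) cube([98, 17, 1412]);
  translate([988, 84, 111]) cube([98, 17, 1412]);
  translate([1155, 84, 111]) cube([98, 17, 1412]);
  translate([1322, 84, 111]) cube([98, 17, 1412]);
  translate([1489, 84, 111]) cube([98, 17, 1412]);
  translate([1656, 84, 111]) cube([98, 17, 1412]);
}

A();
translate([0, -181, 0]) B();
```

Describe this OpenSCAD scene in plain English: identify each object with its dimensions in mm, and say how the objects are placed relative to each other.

A is a spool: two coaxial disc flanges of radius 125 mm and thickness 17 mm, joined by a core cylinder of radius 76 mm and height 139 mm. The lower flange rests on z = 0 and the three cylinders share a vertical axis.

B is a fence section. Two 84×84 mm posts, 1500 mm tall, stand on the floor with a clear span of 1739 mm between their inner faces. Two horizontal rails of 84×72 mm section span the gap between the posts with their undersides at z = 297 mm and z = 1167 mm, flush with the posts' −y face. 10 pickets, each 98 mm wide, 17 mm thick and 1412 mm tall, are fixed to the +y face of the rails with their bottoms at z = 111 mm, evenly spaced across the span with equal gaps (rounded down to the nearest mm) at the −x end and between each pair — any rounding remainder accumulates at the +x end.

The fence section is on the floor beside the spool on its −y side.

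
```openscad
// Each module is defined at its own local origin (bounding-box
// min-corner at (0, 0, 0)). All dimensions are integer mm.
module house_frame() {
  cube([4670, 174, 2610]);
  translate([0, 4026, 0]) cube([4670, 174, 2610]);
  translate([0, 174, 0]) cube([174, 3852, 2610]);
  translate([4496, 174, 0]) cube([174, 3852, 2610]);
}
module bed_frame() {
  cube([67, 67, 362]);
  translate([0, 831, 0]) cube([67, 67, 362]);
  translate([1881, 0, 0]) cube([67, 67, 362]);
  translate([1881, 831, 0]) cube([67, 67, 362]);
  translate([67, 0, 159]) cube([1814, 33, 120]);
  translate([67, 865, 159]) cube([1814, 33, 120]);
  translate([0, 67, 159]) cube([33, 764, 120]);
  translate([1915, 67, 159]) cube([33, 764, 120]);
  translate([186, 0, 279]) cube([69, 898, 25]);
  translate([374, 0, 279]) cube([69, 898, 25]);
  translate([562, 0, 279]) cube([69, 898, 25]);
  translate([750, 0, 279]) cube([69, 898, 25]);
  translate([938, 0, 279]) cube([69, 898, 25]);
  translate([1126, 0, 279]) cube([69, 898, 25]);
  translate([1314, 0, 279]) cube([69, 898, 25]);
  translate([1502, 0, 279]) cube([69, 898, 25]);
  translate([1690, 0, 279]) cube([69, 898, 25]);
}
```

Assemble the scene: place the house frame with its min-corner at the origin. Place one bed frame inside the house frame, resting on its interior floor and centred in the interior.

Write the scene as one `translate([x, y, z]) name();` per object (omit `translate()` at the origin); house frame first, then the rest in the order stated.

house_frame();
translate([1361, 1651, 0]) bed_frame();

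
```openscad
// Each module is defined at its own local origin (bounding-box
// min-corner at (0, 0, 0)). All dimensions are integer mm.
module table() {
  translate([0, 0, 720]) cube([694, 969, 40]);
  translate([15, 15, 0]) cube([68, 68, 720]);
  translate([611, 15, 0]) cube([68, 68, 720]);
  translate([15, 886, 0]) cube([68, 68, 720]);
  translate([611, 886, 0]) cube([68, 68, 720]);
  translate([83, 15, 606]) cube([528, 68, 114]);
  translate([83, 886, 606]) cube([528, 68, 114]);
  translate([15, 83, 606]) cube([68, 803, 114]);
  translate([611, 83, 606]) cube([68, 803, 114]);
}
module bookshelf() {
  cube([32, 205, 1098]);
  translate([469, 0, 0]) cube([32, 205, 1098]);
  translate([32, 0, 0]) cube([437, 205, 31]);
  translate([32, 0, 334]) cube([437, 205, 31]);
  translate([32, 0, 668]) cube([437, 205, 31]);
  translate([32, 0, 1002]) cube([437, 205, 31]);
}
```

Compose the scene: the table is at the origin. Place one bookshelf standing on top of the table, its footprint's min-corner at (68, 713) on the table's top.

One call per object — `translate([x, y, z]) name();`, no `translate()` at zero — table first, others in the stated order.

table();
translate([68, 713, 760]) bookshelf();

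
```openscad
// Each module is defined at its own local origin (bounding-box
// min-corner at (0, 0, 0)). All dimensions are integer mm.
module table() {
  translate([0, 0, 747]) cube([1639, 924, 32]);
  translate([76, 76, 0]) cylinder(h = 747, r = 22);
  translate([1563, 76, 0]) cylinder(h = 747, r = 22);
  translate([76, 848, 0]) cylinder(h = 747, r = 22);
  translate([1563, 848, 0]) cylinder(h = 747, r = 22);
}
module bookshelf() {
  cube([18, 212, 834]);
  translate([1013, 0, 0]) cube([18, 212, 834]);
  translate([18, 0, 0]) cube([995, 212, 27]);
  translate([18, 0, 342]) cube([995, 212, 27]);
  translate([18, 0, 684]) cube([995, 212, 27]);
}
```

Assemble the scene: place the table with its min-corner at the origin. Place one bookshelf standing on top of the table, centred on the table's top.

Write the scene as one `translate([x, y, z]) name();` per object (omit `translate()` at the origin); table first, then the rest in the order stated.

table();
translate([304, 356, 779]) bookshelf();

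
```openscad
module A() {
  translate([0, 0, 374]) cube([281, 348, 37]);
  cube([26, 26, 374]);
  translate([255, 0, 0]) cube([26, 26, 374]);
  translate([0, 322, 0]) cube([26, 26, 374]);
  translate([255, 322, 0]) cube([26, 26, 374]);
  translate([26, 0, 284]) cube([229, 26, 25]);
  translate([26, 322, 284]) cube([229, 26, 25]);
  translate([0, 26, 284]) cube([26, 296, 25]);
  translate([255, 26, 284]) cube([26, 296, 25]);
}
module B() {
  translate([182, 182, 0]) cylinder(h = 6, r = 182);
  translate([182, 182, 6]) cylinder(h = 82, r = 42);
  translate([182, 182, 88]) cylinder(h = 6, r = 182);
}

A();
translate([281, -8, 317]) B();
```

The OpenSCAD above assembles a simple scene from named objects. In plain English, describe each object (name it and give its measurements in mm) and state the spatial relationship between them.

A is a four-legged stool. The seat is 281×348 mm, 37 mm thick, top at z = 411 mm. It stands on four square legs, each 26×26 mm in cross-section, from z = 0 to the seat underside, each flush with a corner of the seat. Four stretchers, 26 mm wide and 25 mm tall, connect adjacent legs with their undersides at z = 284 mm, each running between the inner faces of the legs it joins and aligned with the legs' outer faces on the other axis.

B is a spool: two coaxial disc flanges of radius 182 mm and thickness 6 mm, joined by a core cylinder of radius 42 mm and height 82 mm. The lower flange rests on z = 0 and the three cylinders share a vertical axis.

The spool is beside the stool with their tops flush at z = 411.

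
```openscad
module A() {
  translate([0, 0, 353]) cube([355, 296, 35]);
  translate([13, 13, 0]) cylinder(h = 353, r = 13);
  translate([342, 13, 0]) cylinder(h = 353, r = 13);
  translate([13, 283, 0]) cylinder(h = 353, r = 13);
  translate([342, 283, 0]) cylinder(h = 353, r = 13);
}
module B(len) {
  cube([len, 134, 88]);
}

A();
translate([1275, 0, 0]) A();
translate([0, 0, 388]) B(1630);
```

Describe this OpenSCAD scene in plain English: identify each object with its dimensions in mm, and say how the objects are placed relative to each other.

A is a simple wooden stool: a rectangular seat 355 mm (x) by 296 mm (y), 35 mm thick, top face at z = 388 mm, on four round legs, each 26 mm in diameter. The legs rest on z = 0, each leg's axis is inset half a diameter from the nearest pair of seat edges (so the leg's bounding box is flush with the corner).

B is a rectangular beam 1630 mm long (x), 134 mm deep (y), 88 mm thick (z).

The beam spans the tops of two stools placed 920 mm apart, resting at z = 388 mm.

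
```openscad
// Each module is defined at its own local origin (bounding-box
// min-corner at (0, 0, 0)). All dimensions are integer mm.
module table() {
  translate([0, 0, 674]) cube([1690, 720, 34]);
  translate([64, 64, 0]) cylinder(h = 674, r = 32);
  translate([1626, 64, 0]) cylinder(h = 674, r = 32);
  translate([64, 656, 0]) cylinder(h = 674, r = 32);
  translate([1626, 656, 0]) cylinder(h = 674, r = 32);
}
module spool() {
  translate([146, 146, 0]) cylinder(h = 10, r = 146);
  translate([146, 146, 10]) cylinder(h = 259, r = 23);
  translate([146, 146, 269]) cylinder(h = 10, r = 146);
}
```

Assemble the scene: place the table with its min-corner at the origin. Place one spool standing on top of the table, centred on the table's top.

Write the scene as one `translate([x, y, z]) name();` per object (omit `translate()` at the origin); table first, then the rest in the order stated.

table();
translate([699, 214, 708]) spool();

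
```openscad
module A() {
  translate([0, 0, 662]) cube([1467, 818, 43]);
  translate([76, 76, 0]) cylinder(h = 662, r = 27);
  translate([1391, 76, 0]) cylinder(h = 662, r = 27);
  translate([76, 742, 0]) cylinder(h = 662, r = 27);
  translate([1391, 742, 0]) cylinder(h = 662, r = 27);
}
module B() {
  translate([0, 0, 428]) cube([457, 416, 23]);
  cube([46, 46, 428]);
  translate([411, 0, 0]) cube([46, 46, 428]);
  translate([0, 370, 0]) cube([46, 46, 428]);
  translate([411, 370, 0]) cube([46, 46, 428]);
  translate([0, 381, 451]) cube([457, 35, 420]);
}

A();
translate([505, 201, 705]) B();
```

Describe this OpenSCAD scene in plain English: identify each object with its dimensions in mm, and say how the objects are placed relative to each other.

A is a table with a 1467×818 mm rectangular top, 43 mm thick, top surface at z = 705 mm, supported by four round legs of 54 mm diameter, each leg's bounding box inset 49 mm from the nearest pair of top edges, running from the floor.

B is a chair: 457×416 mm seat, 23 mm thick, top at z = 451 mm, on four 46 mm square corner legs flush with the seat edges. A 35 mm thick backrest slab spans the full seat width, extending 420 mm above the seat top, its back face flush with the seat's +y edge.

The chair is on top of the table, centred.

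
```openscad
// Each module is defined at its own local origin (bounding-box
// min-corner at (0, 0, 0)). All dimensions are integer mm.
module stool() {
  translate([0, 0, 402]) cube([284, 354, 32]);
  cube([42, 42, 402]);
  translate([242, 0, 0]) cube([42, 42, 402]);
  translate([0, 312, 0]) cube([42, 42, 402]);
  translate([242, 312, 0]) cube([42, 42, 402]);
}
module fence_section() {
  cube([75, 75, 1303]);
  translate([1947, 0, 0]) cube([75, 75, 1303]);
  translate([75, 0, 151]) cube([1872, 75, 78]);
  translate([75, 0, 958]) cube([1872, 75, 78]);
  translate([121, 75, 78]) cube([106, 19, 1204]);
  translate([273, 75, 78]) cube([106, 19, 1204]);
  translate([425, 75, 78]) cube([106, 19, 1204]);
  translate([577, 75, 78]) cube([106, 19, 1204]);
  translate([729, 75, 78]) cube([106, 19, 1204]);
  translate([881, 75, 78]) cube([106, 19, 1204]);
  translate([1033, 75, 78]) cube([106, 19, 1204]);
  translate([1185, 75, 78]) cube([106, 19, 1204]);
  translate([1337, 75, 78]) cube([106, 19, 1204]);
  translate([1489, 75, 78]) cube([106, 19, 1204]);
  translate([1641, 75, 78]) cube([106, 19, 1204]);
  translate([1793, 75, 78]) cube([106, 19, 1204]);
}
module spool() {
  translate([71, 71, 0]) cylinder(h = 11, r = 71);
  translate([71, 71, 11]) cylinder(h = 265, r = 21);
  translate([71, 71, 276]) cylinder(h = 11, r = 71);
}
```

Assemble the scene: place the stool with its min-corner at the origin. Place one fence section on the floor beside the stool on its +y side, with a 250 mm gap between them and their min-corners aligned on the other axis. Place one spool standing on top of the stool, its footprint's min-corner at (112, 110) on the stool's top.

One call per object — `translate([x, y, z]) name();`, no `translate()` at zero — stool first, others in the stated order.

stool();
translate([0, 604, 0]) fence_section();
translate([112, 110, 434]) spool();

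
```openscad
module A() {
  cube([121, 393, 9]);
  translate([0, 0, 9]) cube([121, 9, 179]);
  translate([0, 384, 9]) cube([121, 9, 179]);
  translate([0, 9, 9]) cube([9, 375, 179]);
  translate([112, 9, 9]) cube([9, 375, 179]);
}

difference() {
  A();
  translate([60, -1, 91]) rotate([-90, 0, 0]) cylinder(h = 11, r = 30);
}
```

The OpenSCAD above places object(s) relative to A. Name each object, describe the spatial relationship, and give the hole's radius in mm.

A is an open box. The open box has a circular hole through its front wall. The hole's radius is 30 mm.

The subtracted cylinder has r = 30 mm.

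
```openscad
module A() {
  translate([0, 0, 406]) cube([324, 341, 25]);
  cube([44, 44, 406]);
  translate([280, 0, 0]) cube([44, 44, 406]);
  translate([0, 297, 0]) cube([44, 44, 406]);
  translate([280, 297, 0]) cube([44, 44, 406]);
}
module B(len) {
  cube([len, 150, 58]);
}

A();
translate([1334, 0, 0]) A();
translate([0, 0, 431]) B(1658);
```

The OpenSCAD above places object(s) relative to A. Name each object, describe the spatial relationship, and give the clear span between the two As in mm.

Second stool starts at x = 1334; first ends at x = 324; clear span = 1334 − 324 = 1010 mm.

A is a stool. B is a beam. A beam spans the tops of two stools. The clear span between the two stools is 1010 mm.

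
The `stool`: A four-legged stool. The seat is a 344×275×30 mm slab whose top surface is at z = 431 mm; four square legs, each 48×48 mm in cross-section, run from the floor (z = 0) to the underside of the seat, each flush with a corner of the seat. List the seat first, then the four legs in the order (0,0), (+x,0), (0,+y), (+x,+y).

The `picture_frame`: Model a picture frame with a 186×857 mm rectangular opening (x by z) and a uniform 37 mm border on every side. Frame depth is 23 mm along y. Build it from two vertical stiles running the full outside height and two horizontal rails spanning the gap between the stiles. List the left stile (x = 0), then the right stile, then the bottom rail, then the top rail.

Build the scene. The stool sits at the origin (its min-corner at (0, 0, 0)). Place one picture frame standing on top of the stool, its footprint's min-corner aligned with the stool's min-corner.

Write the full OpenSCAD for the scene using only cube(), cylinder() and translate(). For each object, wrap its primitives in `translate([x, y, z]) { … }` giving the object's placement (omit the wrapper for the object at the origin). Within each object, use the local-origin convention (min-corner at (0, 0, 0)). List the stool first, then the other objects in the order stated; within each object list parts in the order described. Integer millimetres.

translate([0, 0, 401]) cube([344, 275, 30]);
cube([48, 48, 401]);
translate([296, 0, 0]) cube([48, 48, 401]);
translate([0, 227, 0]) cube([48, 48, 401]);
translate([296, 227, 0]) cube([48, 48, 401]);
translate([0, 0, 431]) {
  cube([37, 23, 931]);
  translate([223, 0, 0]) cube([37, 23, 931]);
  translate([37, 0, 0]) cube([186, 23, 37]);
  translate([37, 0, 894]) cube([186, 23, 37]);
}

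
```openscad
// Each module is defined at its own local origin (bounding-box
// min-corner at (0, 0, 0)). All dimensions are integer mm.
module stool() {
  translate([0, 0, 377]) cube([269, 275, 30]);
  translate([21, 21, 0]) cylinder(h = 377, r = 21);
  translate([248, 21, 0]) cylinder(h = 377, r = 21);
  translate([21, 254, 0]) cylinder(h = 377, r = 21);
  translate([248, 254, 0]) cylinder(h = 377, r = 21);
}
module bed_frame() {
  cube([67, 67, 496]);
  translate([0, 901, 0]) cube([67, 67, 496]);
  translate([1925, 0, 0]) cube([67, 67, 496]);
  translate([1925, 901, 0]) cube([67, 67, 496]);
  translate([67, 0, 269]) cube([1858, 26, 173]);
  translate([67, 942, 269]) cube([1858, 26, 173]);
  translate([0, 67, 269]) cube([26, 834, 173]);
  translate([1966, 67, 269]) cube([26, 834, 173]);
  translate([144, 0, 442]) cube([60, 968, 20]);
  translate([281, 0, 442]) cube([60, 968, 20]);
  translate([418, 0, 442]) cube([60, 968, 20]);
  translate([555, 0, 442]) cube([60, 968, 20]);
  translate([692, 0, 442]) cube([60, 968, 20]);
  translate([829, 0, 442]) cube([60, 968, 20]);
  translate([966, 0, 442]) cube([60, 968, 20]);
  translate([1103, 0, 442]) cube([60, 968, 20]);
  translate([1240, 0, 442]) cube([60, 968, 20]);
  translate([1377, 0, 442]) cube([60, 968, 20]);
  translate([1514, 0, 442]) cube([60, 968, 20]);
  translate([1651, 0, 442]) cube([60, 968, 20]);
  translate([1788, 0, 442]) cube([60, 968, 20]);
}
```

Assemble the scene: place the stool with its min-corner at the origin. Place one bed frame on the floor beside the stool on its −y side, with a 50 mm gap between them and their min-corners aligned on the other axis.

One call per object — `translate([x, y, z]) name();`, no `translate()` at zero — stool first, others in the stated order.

stool();
translate([0, -1018, 0]) bed_frame();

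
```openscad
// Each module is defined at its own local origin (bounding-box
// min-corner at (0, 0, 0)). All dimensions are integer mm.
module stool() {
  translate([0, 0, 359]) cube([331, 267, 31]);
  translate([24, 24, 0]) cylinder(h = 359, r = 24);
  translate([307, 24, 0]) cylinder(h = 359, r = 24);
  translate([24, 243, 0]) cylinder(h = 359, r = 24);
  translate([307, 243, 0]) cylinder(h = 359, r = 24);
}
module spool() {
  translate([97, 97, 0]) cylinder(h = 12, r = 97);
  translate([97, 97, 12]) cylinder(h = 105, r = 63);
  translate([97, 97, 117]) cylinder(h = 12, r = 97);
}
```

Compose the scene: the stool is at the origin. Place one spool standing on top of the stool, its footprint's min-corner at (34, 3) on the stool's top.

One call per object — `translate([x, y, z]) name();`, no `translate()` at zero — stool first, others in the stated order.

stool();
translate([34, 3, 390]) spool();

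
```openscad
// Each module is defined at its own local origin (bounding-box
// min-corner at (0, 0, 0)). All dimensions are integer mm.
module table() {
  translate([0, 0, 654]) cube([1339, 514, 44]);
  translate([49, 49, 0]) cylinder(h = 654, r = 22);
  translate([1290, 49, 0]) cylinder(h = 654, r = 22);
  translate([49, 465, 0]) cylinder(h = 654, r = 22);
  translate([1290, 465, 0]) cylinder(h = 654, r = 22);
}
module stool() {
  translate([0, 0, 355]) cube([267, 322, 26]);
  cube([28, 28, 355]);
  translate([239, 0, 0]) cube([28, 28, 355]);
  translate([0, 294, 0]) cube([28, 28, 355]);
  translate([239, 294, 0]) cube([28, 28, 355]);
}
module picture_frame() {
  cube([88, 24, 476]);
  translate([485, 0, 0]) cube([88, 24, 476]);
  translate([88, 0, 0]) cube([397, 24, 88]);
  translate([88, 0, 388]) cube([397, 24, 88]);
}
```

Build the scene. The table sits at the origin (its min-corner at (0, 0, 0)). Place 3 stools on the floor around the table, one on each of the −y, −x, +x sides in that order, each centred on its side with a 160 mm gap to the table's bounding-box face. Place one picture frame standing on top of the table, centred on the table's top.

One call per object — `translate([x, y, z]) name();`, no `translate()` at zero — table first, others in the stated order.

table();
translate([536, -482, 0]) stool();
translate([-427, 96, 0]) stool();
translate([1499, 96, 0]) stool();
translate([383, 245, 698]) picture_frame();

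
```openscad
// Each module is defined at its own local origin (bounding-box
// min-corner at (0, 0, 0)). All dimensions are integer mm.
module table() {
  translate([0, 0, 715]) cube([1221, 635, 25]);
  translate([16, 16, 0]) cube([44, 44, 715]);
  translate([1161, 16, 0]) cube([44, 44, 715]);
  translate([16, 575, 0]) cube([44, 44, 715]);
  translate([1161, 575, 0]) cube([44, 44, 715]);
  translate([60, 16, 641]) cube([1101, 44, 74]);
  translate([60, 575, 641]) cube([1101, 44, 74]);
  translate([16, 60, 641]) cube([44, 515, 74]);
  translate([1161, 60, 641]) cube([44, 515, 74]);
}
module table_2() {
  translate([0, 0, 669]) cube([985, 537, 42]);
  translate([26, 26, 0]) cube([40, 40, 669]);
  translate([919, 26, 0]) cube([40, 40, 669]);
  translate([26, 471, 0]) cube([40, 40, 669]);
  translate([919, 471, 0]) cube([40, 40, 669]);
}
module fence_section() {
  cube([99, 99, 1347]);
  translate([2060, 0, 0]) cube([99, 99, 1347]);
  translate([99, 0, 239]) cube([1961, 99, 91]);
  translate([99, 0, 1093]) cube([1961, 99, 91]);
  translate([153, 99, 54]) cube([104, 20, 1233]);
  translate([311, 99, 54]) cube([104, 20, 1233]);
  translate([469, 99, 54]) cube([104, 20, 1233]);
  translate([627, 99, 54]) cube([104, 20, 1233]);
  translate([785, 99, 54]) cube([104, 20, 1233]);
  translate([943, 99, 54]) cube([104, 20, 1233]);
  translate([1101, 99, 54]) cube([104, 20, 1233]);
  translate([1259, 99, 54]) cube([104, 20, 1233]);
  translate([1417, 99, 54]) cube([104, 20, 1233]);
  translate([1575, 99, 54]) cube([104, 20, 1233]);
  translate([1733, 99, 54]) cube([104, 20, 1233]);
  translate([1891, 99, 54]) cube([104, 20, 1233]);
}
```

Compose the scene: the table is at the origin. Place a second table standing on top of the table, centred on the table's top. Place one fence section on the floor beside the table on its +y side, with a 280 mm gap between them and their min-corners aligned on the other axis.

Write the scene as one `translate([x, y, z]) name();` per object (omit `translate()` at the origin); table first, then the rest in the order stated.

table();
translate([118, 49, 740]) table_2();
translate([0, 915, 0]) fence_section();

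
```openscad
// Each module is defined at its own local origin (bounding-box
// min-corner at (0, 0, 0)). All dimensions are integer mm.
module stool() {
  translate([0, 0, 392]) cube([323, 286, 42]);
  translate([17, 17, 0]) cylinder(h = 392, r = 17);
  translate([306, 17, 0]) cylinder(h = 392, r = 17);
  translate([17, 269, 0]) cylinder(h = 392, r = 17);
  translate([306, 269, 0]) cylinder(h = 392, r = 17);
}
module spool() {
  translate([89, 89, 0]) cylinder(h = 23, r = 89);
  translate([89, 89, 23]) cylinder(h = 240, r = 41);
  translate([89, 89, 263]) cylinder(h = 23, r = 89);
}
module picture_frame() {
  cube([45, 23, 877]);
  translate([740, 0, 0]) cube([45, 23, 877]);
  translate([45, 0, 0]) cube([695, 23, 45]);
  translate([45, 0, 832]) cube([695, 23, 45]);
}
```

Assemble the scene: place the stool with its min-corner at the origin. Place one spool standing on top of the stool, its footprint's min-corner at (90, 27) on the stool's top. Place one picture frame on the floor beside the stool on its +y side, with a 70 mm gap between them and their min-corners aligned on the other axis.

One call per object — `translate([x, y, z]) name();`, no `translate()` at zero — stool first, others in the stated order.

stool();
translate([90, 27, 434]) spool();
translate([0, 356, 0]) picture_frame();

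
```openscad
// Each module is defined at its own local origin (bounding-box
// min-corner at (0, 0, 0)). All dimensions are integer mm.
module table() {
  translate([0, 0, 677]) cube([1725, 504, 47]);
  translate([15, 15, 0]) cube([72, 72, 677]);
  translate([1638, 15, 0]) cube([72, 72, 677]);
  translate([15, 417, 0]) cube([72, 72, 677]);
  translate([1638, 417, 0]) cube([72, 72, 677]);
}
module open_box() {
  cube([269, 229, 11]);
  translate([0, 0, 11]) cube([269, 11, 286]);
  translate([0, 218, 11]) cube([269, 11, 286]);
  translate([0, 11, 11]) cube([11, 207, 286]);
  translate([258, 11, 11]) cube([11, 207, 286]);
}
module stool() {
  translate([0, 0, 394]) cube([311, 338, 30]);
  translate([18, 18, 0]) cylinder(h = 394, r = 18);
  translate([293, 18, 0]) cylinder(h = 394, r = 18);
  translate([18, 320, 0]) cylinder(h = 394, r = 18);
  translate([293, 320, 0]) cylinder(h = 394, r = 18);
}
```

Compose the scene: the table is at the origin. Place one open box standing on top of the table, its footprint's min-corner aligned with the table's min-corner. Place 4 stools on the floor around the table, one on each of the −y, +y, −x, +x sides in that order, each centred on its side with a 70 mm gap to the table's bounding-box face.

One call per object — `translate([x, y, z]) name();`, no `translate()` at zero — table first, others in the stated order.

table();
translate([0, 0, 724]) open_box();
translate([707, -408, 0]) stool();
translate([707, 574, 0]) stool();
translate([-381, 83, 0]) stool();
translate([1795, 83, 0]) stool();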